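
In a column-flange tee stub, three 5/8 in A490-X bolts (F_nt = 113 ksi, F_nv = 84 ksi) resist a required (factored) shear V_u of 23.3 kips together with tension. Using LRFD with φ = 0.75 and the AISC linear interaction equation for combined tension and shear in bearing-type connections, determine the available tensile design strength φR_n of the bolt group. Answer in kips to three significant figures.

70.1 kips

A_b = π·0.625²/4 = 0.3068 in²; f_rv = 23.3 / (3 × 0.3068) = 25.32 ksi.
F'_nt = 1.3 F_nt − (F_nt / φF_nv) f_rv = 1.3·113 − (113/(0.75·84))·25.32 = 101.5 ksi, capped at F_nt → F'_nt = 101.5 ksi.
R_n = F'_nt · A_b · n = 101.5 × 0.3068 × 3 = 93.41 kips.
Design strength φR_n = 0.75 × 93.41 = 70.1 kips.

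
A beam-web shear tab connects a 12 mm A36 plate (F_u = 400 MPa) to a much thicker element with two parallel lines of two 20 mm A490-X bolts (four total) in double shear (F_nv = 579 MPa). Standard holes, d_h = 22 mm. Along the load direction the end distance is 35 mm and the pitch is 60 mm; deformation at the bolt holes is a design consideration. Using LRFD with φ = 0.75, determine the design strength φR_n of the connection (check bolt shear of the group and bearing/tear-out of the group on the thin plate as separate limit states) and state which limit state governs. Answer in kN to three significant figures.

Bolt shear: A_b = π·20²/4 = 314.2 mm²; R_n = 579 × 314.2 × 4 × 2 / 1000 = 1455 kN → 0.75 × 1455 = 1090 kN.
Bearing (1.2 l_c t F_u ≤ 2.4 d t F_u): upper limit = 2.4·20·12·400 / 1000 = 230.4 kN.
  Edge l_c = 35 − 22/2 = 24 → r_n = 138.2 kN; interior l_c = 60 − 22 = 38 → r_n = 218.9 kN.
  R_n,bearing = 2·138.2 + 2·218.9 = 714.2 kN → 0.75 × 714.2 = 536 kN.
Bearing governs: 536 kN.

536 kN (bearing governs)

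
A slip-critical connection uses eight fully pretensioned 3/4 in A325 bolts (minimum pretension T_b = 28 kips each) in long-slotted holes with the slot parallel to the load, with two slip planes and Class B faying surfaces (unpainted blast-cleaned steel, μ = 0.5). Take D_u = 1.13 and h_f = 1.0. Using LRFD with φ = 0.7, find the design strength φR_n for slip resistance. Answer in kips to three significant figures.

R_n = μ · D_u · h_f · T_b · n_s · n_b = 0.5 × 1.13 × 1.0 × 28 × 2 × 8 = 253.1 kips.
Design strength φR_n = 0.7 × 253.1 = 177 kips.

177 kips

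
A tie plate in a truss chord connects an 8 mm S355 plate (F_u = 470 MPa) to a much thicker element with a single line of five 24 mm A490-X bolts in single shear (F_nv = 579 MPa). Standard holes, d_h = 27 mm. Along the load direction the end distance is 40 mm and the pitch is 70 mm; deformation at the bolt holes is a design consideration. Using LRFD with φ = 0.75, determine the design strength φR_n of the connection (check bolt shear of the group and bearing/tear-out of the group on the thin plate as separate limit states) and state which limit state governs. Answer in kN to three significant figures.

672 kN (bearing governs)

Bolt shear: A_b = π·24²/4 = 452.4 mm²; R_n = 579 × 452.4 × 5 × 1 / 1000 = 1310 kN → 0.75 × 1310 = 982 kN.
Bearing (1.2 l_c t F_u ≤ 2.4 d t F_u): upper limit = 2.4·24·8·470 / 1000 = 216.6 kN.
  Edge l_c = 40 − 27/2 = 26.5 → r_n = 119.6 kN; interior l_c = 70 − 27 = 43 → r_n = 194 kN.
  R_n,bearing = 1·119.6 + 4·194 = 895.6 kN → 0.75 × 895.6 = 672 kN.
Bearing governs: 672 kN.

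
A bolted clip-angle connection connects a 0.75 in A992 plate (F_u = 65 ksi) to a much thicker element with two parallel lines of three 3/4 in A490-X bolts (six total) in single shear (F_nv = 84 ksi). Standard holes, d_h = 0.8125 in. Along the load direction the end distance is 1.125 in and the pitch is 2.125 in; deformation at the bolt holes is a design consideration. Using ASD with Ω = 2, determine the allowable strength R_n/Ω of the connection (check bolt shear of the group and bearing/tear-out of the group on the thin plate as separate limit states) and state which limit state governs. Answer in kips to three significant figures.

Bolt shear: A_b = π·0.75²/4 = 0.4418 in²; R_n = 84 × 0.4418 × 6 × 1 = 222.7 kips → 222.7 / 2 = 111 kips.
Bearing (1.2 l_c t F_u ≤ 2.4 d t F_u): upper limit = 2.4·0.75·0.75·65 = 87.75 kips.
  Edge l_c = 1.125 − 0.8125/2 = 0.7188 → r_n = 42.05 kips; interior l_c = 2.125 − 0.8125 = 1.312 → r_n = 76.78 kips.
  R_n,bearing = 2·42.05 + 4·76.78 = 391.2 kips → 391.2 / 2 = 196 kips.
Bolt shear governs: 111 kips.

111 kips (bolt shear governs)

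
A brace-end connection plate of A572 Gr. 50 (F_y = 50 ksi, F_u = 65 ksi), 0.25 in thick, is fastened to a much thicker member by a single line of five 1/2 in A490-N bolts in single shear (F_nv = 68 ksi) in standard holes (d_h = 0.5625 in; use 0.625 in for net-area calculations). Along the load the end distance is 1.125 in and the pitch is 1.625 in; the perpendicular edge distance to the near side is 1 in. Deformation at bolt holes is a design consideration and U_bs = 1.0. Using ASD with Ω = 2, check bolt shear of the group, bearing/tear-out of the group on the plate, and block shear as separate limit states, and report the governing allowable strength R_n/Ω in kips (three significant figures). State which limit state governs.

29 kips (block shear governs)

Bolt shear: A_b = π·0.5²/4 = 0.1963 in²; R_n = 68 × 0.1963 × 5 × 1 = 66.76 kips → 66.76 / 2 = 33.4 kips.
Bearing: edge l_c = 0.8438, r_n = 16.45 kips; interior l_c = 1.062, r_n = 19.5 kips; R_n = 16.45 + 4·19.5 = 94.45 kips → 47.2 kips.
Block shear: A_gv = 1.906, A_nv = 1.203, A_nt = 0.1719 in²; R_n = min(0.6F_uA_nv, 0.6F_yA_gv) + U_bs·F_u·A_nt = 58.09 kips → 29 kips.
Block shear governs: 29 kips.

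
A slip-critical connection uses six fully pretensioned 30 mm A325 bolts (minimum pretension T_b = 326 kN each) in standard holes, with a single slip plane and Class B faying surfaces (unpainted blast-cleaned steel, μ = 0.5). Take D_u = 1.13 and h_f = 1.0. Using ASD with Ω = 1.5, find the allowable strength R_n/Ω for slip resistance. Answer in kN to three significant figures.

R_n = μ · D_u · h_f · T_b · n_s · n_b = 0.5 × 1.13 × 1.0 × 326 × 1 × 6 = 1105 kN.
Allowable strength R_n/Ω = 1105 / 1.5 = 737 kN.

737 kN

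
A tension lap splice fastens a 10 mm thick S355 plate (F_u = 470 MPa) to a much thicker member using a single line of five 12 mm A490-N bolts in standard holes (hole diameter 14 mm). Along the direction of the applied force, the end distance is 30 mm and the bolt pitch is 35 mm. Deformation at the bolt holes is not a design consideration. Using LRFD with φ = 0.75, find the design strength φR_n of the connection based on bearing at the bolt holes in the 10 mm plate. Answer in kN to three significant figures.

566 kN

Per bolt r_n = 1.5 l_c t F_u ≤ 3.0 d t F_u; upper limit = 3.0 × 12 × 10 × 470 / 1000 = 169.2 kN.
Edge bolt: l_c = 30 − 14/2 = 23 mm → 1.5 × 23 × 10 × 470 / 1000 = 162.2 → r_n = 162.2 kN.
Interior bolts: l_c = 35 − 14 = 21 mm → 1.5 × 21 × 10 × 470 / 1000 = 148.1 → r_n = 148.1 kN.
R_n = 1 × 162.2 + 4 × 148.1 = 754.4 kN.
Design strength φR_n = 0.75 × 754.4 = 566 kN.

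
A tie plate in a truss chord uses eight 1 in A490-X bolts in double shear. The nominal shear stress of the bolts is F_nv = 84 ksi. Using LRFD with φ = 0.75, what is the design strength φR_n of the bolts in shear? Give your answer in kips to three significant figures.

792 kips

A_b = π × 1² / 4 = 0.7854 in².
R_n = F_nv · A_b · n · n_s = 84 × 0.7854 × 8 × 2 = 1056 kips.
Design strength φR_n = 0.75 × 1056 = 792 kips.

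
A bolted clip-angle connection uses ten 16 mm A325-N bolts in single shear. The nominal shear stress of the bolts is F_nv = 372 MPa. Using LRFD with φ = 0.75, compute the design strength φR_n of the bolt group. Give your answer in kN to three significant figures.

561 kN

A_b = π × 16² / 4 = 201.1 mm².
R_n = F_nv · A_b · n · n_s = 372 × 201.1 × 10 × 1 / 1000 = 748 kN.
Design strength φR_n = 0.75 × 748 = 561 kN.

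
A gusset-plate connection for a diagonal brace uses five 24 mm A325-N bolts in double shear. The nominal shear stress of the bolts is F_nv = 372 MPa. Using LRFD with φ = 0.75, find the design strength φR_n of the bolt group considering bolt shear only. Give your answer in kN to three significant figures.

A_b = π × 24² / 4 = 452.4 mm².
R_n = F_nv · A_b · n · n_s = 372 × 452.4 × 5 × 2 / 1000 = 1683 kN.
Design strength φR_n = 0.75 × 1683 = 1260 kN.

1260 kN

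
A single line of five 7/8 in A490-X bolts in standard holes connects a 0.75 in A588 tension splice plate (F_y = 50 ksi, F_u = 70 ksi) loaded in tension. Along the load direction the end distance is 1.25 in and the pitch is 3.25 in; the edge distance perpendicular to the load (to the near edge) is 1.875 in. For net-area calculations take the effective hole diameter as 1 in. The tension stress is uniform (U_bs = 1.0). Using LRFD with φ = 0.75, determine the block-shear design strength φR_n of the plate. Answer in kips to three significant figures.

Shear plane L_v = 1.25 + 4·3.25 = 14.25 in; A_gv = 14.25 × 0.75 = 10.69 in².
A_nv = (14.25 − 4.5·1) × 0.75 = 7.312 in².
A_nt = (1.875 − 0.5·1) × 0.75 = 1.031 in².
0.6 F_u A_nv = 307.1 kips; 0.6 F_y A_gv = 320.6 kips → shear rupture governs the shear term.
R_n = 307.1 + 1.0 × 70 × 1.031 = 379.3 kips.
Design strength φR_n = 0.75 × 379.3 = 284 kips.

284 kips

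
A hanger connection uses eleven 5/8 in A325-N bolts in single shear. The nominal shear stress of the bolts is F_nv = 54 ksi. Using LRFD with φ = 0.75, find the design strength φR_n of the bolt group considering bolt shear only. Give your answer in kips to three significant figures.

A_b = π × 0.625² / 4 = 0.3068 in².
R_n = F_nv · A_b · n · n_s = 54 × 0.3068 × 11 × 1 = 182.2 kips.
Design strength φR_n = 0.75 × 182.2 = 137 kips.

137 kips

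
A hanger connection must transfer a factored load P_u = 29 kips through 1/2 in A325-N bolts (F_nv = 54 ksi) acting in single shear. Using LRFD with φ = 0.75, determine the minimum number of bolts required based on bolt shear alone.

A_b = π·0.5²/4 = 0.1963 in².
Per-bolt design strength φR_n = 0.75 × 54 × 0.1963 × 1 = 7.952 kips.
n ≥ 29 / 7.952 = 3.647 → use 4 bolts.

4 bolts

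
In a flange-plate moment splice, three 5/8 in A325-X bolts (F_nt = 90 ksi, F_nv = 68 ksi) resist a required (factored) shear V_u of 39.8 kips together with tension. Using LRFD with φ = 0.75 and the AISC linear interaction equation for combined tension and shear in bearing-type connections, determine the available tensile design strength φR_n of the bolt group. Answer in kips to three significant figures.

28.1 kips

A_b = π·0.625²/4 = 0.3068 in²; f_rv = 39.8 / (3 × 0.3068) = 43.24 ksi.
F'_nt = 1.3 F_nt − (F_nt / φF_nv) f_rv = 1.3·90 − (90/(0.75·68))·43.24 = 40.69 ksi, capped at F_nt → F'_nt = 40.69 ksi.
R_n = F'_nt · A_b · n = 40.69 × 0.3068 × 3 = 37.45 kips.
Design strength φR_n = 0.75 × 37.45 = 28.1 kips.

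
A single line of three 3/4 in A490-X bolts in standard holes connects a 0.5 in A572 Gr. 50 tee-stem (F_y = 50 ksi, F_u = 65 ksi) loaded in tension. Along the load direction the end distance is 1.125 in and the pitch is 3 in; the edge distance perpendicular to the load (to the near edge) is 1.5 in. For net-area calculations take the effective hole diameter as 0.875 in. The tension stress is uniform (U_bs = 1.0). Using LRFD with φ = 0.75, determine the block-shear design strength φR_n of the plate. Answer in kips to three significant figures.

98.1 kips

Shear plane L_v = 1.125 + 2·3 = 7.125 in; A_gv = 7.125 × 0.5 = 3.562 in².
A_nv = (7.125 − 2.5·0.875) × 0.5 = 2.469 in².
A_nt = (1.5 − 0.5·0.875) × 0.5 = 0.5312 in².
0.6 F_u A_nv = 96.28 kips; 0.6 F_y A_gv = 106.9 kips → shear rupture governs the shear term.
R_n = 96.28 + 1.0 × 65 × 0.5312 = 130.8 kips.
Design strength φR_n = 0.75 × 130.8 = 98.1 kips.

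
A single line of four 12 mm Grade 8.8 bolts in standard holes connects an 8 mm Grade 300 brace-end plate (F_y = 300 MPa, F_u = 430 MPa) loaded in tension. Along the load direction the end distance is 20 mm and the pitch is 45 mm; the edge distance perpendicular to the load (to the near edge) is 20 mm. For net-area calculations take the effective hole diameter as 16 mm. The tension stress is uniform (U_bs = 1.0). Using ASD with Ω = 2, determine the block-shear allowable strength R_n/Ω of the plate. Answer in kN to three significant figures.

Shear plane L_v = 20 + 3·45 = 155 mm; A_gv = 155 × 8 = 1240 mm².
A_nv = (155 − 3.5·16) × 8 = 792 mm².
A_nt = (20 − 0.5·16) × 8 = 96 mm².
0.6 F_u A_nv = 204.3 kN; 0.6 F_y A_gv = 223.2 kN → shear rupture governs the shear term.
R_n = 204.3 + 1.0 × 430 × 96 / 1000 = 245.6 kN.
Allowable strength R_n/Ω = 245.6 / 2 = 123 kN.

123 kN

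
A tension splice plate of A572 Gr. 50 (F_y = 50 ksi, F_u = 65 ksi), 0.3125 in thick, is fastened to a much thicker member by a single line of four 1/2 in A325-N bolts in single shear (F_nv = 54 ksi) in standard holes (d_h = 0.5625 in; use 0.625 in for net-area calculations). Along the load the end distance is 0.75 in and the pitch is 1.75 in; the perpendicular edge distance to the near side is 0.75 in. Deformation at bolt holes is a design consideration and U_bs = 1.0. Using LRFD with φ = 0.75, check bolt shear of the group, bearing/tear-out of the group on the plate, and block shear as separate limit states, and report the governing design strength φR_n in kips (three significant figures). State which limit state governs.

Bolt shear: A_b = π·0.5²/4 = 0.1963 in²; R_n = 54 × 0.1963 × 4 × 1 = 42.41 kips → 0.75 × 42.41 = 31.8 kips.
Bearing: edge l_c = 0.4688, r_n = 11.43 kips; interior l_c = 1.188, r_n = 24.38 kips; R_n = 11.43 + 3·24.38 = 84.55 kips → 63.4 kips.
Block shear: A_gv = 1.875, A_nv = 1.191, A_nt = 0.1367 in²; R_n = min(0.6F_uA_nv, 0.6F_yA_gv) + U_bs·F_u·A_nt = 55.35 kips → 41.5 kips.
Bolt shear governs: 31.8 kips.

31.8 kips (bolt shear governs)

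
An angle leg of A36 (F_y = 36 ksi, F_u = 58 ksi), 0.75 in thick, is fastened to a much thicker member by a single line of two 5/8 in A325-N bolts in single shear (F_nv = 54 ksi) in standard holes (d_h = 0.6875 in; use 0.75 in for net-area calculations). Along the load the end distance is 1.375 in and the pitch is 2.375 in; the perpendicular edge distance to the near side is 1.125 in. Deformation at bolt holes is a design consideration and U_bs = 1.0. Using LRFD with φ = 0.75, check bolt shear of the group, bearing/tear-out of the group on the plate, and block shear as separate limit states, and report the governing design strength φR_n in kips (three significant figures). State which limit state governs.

24.9 kips (bolt shear governs)

Bolt shear: A_b = π·0.625²/4 = 0.3068 in²; R_n = 54 × 0.3068 × 2 × 1 = 33.13 kips → 0.75 × 33.13 = 24.9 kips.
Bearing: edge l_c = 1.031, r_n = 53.83 kips; interior l_c = 1.688, r_n = 65.25 kips; R_n = 53.83 + 1·65.25 = 119.1 kips → 89.3 kips.
Block shear: A_gv = 2.812, A_nv = 1.969, A_nt = 0.5625 in²; R_n = min(0.6F_uA_nv, 0.6F_yA_gv) + U_bs·F_u·A_nt = 93.38 kips → 70 kips.
Bolt shear governs: 24.9 kips.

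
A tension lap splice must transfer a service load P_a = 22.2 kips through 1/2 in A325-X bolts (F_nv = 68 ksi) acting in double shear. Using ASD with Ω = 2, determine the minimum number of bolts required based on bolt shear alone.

2 bolts

A_b = π·0.5²/4 = 0.1963 in².
Per-bolt allowable strength R_n/Ω = 68 × 0.1963 × 2 / 2 = 13.35 kips.
n ≥ 22.2 / 13.35 = 1.663 → use 2 bolts.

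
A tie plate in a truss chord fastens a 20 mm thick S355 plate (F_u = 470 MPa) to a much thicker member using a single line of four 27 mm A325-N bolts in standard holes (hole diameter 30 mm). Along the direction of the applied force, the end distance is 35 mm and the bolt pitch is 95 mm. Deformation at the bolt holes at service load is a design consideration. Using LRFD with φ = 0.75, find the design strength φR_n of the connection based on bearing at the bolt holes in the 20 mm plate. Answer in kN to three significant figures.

1540 kN

Per bolt r_n = 1.2 l_c t F_u ≤ 2.4 d t F_u; upper limit = 2.4 × 27 × 20 × 470 / 1000 = 609.1 kN.
Edge bolt: l_c = 35 − 30/2 = 20 mm → 1.2 × 20 × 20 × 470 / 1000 = 225.6 → r_n = 225.6 kN.
Interior bolts: l_c = 95 − 30 = 65 mm → 1.2 × 65 × 20 × 470 / 1000 = 733.2 → r_n = 609.1 kN.
R_n = 1 × 225.6 + 3 × 609.1 = 2053 kN.
Design strength φR_n = 0.75 × 2053 = 1540 kN.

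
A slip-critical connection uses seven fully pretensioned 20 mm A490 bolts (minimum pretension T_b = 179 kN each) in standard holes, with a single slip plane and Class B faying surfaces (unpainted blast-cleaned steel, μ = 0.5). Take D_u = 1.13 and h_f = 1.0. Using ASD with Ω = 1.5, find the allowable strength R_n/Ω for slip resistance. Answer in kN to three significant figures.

R_n = μ · D_u · h_f · T_b · n_s · n_b = 0.5 × 1.13 × 1.0 × 179 × 1 × 7 = 707.9 kN.
Allowable strength R_n/Ω = 707.9 / 1.5 = 472 kN.

472 kN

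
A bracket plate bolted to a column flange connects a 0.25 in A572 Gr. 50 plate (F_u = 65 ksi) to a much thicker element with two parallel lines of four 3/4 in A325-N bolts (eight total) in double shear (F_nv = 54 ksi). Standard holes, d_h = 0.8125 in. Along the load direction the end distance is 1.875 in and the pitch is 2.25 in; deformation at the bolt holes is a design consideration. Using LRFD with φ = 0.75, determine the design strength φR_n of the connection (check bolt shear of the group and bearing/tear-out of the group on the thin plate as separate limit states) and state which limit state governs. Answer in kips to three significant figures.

Bolt shear: A_b = π·0.75²/4 = 0.4418 in²; R_n = 54 × 0.4418 × 8 × 2 = 381.7 kips → 0.75 × 381.7 = 286 kips.
Bearing (1.2 l_c t F_u ≤ 2.4 d t F_u): upper limit = 2.4·0.75·0.25·65 = 29.25 kips.
  Edge l_c = 1.875 − 0.8125/2 = 1.469 → r_n = 28.64 kips; interior l_c = 2.25 − 0.8125 = 1.438 → r_n = 28.03 kips.
  R_n,bearing = 2·28.64 + 6·28.03 = 225.5 kips → 0.75 × 225.5 = 169 kips.
Bearing governs: 169 kips.

169 kips (bearing governs)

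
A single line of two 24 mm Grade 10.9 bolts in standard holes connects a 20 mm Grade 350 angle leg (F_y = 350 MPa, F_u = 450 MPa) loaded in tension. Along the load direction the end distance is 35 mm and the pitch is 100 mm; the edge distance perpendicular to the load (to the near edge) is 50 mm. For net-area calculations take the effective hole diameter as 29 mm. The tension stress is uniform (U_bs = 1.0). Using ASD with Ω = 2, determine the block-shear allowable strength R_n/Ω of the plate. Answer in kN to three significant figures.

Shear plane L_v = 35 + 1·100 = 135 mm; A_gv = 135 × 20 = 2700 mm².
A_nv = (135 − 1.5·29) × 20 = 1830 mm².
A_nt = (50 − 0.5·29) × 20 = 710 mm².
0.6 F_u A_nv = 494.1 kN; 0.6 F_y A_gv = 567 kN → shear rupture governs the shear term.
R_n = 494.1 + 1.0 × 450 × 710 / 1000 = 813.6 kN.
Allowable strength R_n/Ω = 813.6 / 2 = 407 kN.

407 kN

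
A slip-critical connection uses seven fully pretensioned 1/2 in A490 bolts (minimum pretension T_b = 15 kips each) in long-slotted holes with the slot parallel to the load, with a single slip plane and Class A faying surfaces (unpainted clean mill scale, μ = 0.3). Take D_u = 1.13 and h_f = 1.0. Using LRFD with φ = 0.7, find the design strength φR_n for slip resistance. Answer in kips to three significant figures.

R_n = μ · D_u · h_f · T_b · n_s · n_b = 0.3 × 1.13 × 1.0 × 15 × 1 × 7 = 35.59 kips.
Design strength φR_n = 0.7 × 35.59 = 24.9 kips.

24.9 kips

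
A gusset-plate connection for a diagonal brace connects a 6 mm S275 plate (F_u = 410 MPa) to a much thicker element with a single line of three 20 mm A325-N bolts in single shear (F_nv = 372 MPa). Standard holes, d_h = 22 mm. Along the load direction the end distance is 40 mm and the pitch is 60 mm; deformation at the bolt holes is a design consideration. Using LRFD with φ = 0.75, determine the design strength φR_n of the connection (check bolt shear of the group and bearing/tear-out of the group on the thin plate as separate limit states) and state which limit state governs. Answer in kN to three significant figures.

Bolt shear: A_b = π·20²/4 = 314.2 mm²; R_n = 372 × 314.2 × 3 × 1 / 1000 = 350.6 kN → 0.75 × 350.6 = 263 kN.
Bearing (1.2 l_c t F_u ≤ 2.4 d t F_u): upper limit = 2.4·20·6·410 / 1000 = 118.1 kN.
  Edge l_c = 40 − 22/2 = 29 → r_n = 85.61 kN; interior l_c = 60 − 22 = 38 → r_n = 112.2 kN.
  R_n,bearing = 1·85.61 + 2·112.2 = 310 kN → 0.75 × 310 = 232 kN.
Bearing governs: 232 kN.

232 kN (bearing governs)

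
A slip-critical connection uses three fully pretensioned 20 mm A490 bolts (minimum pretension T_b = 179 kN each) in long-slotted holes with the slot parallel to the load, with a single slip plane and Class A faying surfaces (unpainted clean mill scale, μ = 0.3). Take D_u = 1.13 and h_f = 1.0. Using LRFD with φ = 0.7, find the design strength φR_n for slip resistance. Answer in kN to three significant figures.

127 kN

R_n = μ · D_u · h_f · T_b · n_s · n_b = 0.3 × 1.13 × 1.0 × 179 × 1 × 3 = 182 kN.
Design strength φR_n = 0.7 × 182 = 127 kN.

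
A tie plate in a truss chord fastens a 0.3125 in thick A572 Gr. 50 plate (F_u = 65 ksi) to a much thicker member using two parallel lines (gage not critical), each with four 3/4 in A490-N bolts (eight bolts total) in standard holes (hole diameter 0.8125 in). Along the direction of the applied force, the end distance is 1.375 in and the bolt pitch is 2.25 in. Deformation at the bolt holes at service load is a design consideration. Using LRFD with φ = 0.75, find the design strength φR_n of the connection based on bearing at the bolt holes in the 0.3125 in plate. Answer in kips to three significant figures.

193 kips

Per bolt r_n = 1.2 l_c t F_u ≤ 2.4 d t F_u; upper limit = 2.4 × 0.75 × 0.3125 × 65 = 36.56 kips.
Edge bolt: l_c = 1.375 − 0.8125/2 = 0.9688 in → 1.2 × 0.9688 × 0.3125 × 65 = 23.61 → r_n = 23.61 kips.
Interior bolts: l_c = 2.25 − 0.8125 = 1.438 in → 1.2 × 1.438 × 0.3125 × 65 = 35.04 → r_n = 35.04 kips.
R_n = 2 × 23.61 + 6 × 35.04 = 257.5 kips.
Design strength φR_n = 0.75 × 257.5 = 193 kips.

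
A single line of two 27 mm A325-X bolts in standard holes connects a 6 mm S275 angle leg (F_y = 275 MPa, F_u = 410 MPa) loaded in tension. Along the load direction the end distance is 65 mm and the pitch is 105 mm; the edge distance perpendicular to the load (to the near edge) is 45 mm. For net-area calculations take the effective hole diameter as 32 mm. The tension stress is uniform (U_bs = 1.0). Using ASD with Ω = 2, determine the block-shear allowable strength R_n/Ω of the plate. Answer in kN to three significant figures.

Shear plane L_v = 65 + 1·105 = 170 mm; A_gv = 170 × 6 = 1020 mm².
A_nv = (170 − 1.5·32) × 6 = 732 mm².
A_nt = (45 − 0.5·32) × 6 = 174 mm².
0.6 F_u A_nv = 180.1 kN; 0.6 F_y A_gv = 168.3 kN → shear yielding governs the shear term.
R_n = 168.3 + 1.0 × 410 × 174 / 1000 = 239.6 kN.
Allowable strength R_n/Ω = 239.6 / 2 = 120 kN.

120 kN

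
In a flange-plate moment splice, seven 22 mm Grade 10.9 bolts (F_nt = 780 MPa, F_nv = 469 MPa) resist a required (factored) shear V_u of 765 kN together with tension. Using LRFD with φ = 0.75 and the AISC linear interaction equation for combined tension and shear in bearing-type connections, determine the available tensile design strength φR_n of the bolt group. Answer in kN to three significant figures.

A_b = π·22²/4 = 380.1 mm²; f_rv = 765 × 1000 / (7 × 380.1) = 287.5 MPa.
F'_nt = 1.3 F_nt − (F_nt / φF_nv) f_rv = 1.3·780 − (780/(0.75·469))·287.5 = 376.5 MPa, capped at F_nt → F'_nt = 376.5 MPa.
R_n = F'_nt · A_b · n = 376.5 × 380.1 × 7 / 1000 = 1002 kN.
Design strength φR_n = 0.75 × 1002 = 751 kN.

751 kN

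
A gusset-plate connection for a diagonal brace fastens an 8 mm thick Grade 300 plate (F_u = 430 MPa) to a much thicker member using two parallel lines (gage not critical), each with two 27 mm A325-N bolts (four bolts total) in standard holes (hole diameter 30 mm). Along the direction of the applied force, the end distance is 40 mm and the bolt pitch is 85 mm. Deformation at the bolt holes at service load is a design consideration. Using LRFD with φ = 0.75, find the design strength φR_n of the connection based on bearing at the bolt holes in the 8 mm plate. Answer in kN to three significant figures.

489 kN

Per bolt r_n = 1.2 l_c t F_u ≤ 2.4 d t F_u; upper limit = 2.4 × 27 × 8 × 430 / 1000 = 222.9 kN.
Edge bolt: l_c = 40 − 30/2 = 25 mm → 1.2 × 25 × 8 × 430 / 1000 = 103.2 → r_n = 103.2 kN.
Interior bolts: l_c = 85 − 30 = 55 mm → 1.2 × 55 × 8 × 430 / 1000 = 227 → r_n = 222.9 kN.
R_n = 2 × 103.2 + 2 × 222.9 = 652.2 kN.
Design strength φR_n = 0.75 × 652.2 = 489 kN.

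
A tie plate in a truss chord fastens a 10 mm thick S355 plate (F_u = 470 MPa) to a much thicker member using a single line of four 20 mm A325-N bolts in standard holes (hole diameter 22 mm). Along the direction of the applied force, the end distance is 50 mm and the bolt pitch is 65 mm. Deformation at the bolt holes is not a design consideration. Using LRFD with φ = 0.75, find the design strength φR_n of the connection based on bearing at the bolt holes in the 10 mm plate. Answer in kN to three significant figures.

841 kN

Per bolt r_n = 1.5 l_c t F_u ≤ 3.0 d t F_u; upper limit = 3.0 × 20 × 10 × 470 / 1000 = 282 kN.
Edge bolt: l_c = 50 − 22/2 = 39 mm → 1.5 × 39 × 10 × 470 / 1000 = 274.9 → r_n = 274.9 kN.
Interior bolts: l_c = 65 − 22 = 43 mm → 1.5 × 43 × 10 × 470 / 1000 = 303.2 → r_n = 282 kN.
R_n = 1 × 274.9 + 3 × 282 = 1121 kN.
Design strength φR_n = 0.75 × 1121 = 841 kN.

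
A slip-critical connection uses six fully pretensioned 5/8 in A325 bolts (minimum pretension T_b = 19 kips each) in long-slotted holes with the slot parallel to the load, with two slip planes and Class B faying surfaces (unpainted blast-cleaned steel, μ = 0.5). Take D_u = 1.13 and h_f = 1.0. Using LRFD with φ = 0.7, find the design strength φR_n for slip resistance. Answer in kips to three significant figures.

R_n = μ · D_u · h_f · T_b · n_s · n_b = 0.5 × 1.13 × 1.0 × 19 × 2 × 6 = 128.8 kips.
Design strength φR_n = 0.7 × 128.8 = 90.2 kips.

90.2 kips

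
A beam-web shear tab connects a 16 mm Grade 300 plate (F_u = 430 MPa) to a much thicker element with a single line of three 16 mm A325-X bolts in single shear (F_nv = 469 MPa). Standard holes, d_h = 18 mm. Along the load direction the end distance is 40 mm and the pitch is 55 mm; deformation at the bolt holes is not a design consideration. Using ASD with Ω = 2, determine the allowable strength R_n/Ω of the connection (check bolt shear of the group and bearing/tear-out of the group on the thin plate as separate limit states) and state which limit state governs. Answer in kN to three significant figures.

Bolt shear: A_b = π·16²/4 = 201.1 mm²; R_n = 469 × 201.1 × 3 × 1 / 1000 = 282.9 kN → 282.9 / 2 = 141 kN.
Bearing (1.5 l_c t F_u ≤ 3.0 d t F_u): upper limit = 3.0·16·16·430 / 1000 = 330.2 kN.
  Edge l_c = 40 − 18/2 = 31 → r_n = 319.9 kN; interior l_c = 55 − 18 = 37 → r_n = 330.2 kN.
  R_n,bearing = 1·319.9 + 2·330.2 = 980.4 kN → 980.4 / 2 = 490 kN.
Bolt shear governs: 141 kN.

141 kN (bolt shear governs)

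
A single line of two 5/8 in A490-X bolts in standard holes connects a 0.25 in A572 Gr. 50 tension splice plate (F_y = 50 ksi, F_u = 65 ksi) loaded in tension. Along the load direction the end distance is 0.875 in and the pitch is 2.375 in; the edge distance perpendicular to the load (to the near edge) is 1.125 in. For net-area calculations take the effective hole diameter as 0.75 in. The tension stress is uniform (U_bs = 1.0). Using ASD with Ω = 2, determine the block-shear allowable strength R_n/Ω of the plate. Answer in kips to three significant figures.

Shear plane L_v = 0.875 + 1·2.375 = 3.25 in; A_gv = 3.25 × 0.25 = 0.8125 in².
A_nv = (3.25 − 1.5·0.75) × 0.25 = 0.5312 in².
A_nt = (1.125 − 0.5·0.75) × 0.25 = 0.1875 in².
0.6 F_u A_nv = 20.72 kips; 0.6 F_y A_gv = 24.38 kips → shear rupture governs the shear term.
R_n = 20.72 + 1.0 × 65 × 0.1875 = 32.91 kips.
Allowable strength R_n/Ω = 32.91 / 2 = 16.5 kips.

16.5 kips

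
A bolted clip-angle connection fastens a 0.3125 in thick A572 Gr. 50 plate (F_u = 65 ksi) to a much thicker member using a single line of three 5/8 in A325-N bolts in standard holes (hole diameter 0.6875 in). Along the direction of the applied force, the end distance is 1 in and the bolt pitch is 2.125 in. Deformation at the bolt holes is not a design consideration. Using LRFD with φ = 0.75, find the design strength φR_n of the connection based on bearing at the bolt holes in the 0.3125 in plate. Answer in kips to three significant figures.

72.1 kips

Per bolt r_n = 1.5 l_c t F_u ≤ 3.0 d t F_u; upper limit = 3.0 × 0.625 × 0.3125 × 65 = 38.09 kips.
Edge bolt: l_c = 1 − 0.6875/2 = 0.6562 in → 1.5 × 0.6562 × 0.3125 × 65 = 20 → r_n = 20 kips.
Interior bolts: l_c = 2.125 − 0.6875 = 1.438 in → 1.5 × 1.438 × 0.3125 × 65 = 43.8 → r_n = 38.09 kips.
R_n = 1 × 20 + 2 × 38.09 = 96.17 kips.
Design strength φR_n = 0.75 × 96.17 = 72.1 kips.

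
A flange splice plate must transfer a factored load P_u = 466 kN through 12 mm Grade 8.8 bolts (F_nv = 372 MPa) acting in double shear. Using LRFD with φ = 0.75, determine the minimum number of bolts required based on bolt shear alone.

A_b = π·12²/4 = 113.1 mm².
Per-bolt design strength φR_n = 0.75 × 372 × 113.1 × 2 / 1000 = 63.11 kN.
n ≥ 466 / 63.11 = 7.384 → use 8 bolts.

8 bolts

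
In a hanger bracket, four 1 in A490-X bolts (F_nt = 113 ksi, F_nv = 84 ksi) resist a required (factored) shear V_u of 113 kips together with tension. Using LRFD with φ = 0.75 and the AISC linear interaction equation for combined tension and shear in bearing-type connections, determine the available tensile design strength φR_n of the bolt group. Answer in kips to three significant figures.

194 kips

A_b = π·1²/4 = 0.7854 in²; f_rv = 113 / (4 × 0.7854) = 35.97 ksi.
F'_nt = 1.3 F_nt − (F_nt / φF_nv) f_rv = 1.3·113 − (113/(0.75·84))·35.97 = 82.38 ksi, capped at F_nt → F'_nt = 82.38 ksi.
R_n = F'_nt · A_b · n = 82.38 × 0.7854 × 4 = 258.8 kips.
Design strength φR_n = 0.75 × 258.8 = 194 kips.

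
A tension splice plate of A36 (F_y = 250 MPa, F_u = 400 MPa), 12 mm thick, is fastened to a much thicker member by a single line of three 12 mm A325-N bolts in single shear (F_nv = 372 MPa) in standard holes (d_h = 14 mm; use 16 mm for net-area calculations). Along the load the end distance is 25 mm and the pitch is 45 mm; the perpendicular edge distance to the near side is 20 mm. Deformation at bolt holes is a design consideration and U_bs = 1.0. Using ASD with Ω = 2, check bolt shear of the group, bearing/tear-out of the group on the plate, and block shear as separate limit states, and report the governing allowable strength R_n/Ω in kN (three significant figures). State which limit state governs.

63.1 kN (bolt shear governs)

Bolt shear: A_b = π·12²/4 = 113.1 mm²; R_n = 372 × 113.1 × 3 × 1 / 1000 = 126.2 kN → 126.2 / 2 = 63.1 kN.
Bearing: edge l_c = 18, r_n = 103.7 kN; interior l_c = 31, r_n = 138.2 kN; R_n = 103.7 + 2·138.2 = 380.2 kN → 190 kN.
Block shear: A_gv = 1380, A_nv = 900, A_nt = 144 mm²; R_n = min(0.6F_uA_nv, 0.6F_yA_gv) + U_bs·F_u·A_nt = 264.6 kN → 132 kN.
Bolt shear governs: 63.1 kN.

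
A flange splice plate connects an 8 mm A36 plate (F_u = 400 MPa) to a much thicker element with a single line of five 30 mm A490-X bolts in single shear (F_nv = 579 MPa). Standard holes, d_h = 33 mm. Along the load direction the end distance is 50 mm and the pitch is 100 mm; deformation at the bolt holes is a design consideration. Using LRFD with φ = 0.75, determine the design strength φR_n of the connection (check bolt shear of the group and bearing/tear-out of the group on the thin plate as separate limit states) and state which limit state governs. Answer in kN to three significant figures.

Bolt shear: A_b = π·30²/4 = 706.9 mm²; R_n = 579 × 706.9 × 5 × 1 / 1000 = 2046 kN → 0.75 × 2046 = 1530 kN.
Bearing (1.2 l_c t F_u ≤ 2.4 d t F_u): upper limit = 2.4·30·8·400 / 1000 = 230.4 kN.
  Edge l_c = 50 − 33/2 = 33.5 → r_n = 128.6 kN; interior l_c = 100 − 33 = 67 → r_n = 230.4 kN.
  R_n,bearing = 1·128.6 + 4·230.4 = 1050 kN → 0.75 × 1050 = 788 kN.
Bearing governs: 788 kN.

788 kN (bearing governs)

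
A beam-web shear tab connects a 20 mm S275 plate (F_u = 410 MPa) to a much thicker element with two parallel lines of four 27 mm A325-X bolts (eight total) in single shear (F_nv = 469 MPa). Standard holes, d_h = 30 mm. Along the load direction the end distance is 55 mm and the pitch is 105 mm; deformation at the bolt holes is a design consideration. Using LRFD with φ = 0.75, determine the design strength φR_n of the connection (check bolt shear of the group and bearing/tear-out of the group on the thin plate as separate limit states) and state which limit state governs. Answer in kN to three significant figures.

Bolt shear: A_b = π·27²/4 = 572.6 mm²; R_n = 469 × 572.6 × 8 × 1 / 1000 = 2148 kN → 0.75 × 2148 = 1610 kN.
Bearing (1.2 l_c t F_u ≤ 2.4 d t F_u): upper limit = 2.4·27·20·410 / 1000 = 531.4 kN.
  Edge l_c = 55 − 30/2 = 40 → r_n = 393.6 kN; interior l_c = 105 − 30 = 75 → r_n = 531.4 kN.
  R_n,bearing = 2·393.6 + 6·531.4 = 3975 kN → 0.75 × 3975 = 2980 kN.
Bolt shear governs: 1610 kN.

1610 kN (bolt shear governs)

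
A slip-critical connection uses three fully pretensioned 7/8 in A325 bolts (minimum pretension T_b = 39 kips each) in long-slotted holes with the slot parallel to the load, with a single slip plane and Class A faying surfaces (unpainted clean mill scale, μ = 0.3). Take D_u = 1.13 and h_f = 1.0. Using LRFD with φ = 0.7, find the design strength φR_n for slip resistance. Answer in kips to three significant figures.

27.8 kips

R_n = μ · D_u · h_f · T_b · n_s · n_b = 0.3 × 1.13 × 1.0 × 39 × 1 × 3 = 39.66 kips.
Design strength φR_n = 0.7 × 39.66 = 27.8 kips.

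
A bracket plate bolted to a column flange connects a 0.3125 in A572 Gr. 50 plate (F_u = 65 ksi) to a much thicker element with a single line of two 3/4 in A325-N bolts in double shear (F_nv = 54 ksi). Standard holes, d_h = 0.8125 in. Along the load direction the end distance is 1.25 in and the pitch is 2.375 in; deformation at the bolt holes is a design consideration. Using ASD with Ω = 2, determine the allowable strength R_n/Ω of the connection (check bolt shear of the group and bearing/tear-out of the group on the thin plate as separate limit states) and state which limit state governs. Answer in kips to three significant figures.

Bolt shear: A_b = π·0.75²/4 = 0.4418 in²; R_n = 54 × 0.4418 × 2 × 2 = 95.43 kips → 95.43 / 2 = 47.7 kips.
Bearing (1.2 l_c t F_u ≤ 2.4 d t F_u): upper limit = 2.4·0.75·0.3125·65 = 36.56 kips.
  Edge l_c = 1.25 − 0.8125/2 = 0.8438 → r_n = 20.57 kips; interior l_c = 2.375 − 0.8125 = 1.562 → r_n = 36.56 kips.
  R_n,bearing = 1·20.57 + 1·36.56 = 57.13 kips → 57.13 / 2 = 28.6 kips.
Bearing governs: 28.6 kips.

28.6 kips (bearing governs)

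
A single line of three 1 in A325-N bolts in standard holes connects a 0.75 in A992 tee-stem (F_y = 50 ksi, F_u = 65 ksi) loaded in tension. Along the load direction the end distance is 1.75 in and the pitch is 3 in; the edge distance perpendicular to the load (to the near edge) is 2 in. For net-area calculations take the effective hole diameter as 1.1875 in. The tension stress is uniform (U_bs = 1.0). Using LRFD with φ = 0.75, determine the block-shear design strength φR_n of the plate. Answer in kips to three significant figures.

156 kips

Shear plane L_v = 1.75 + 2·3 = 7.75 in; A_gv = 7.75 × 0.75 = 5.812 in².
A_nv = (7.75 − 2.5·1.1875) × 0.75 = 3.586 in².
A_nt = (2 − 0.5·1.1875) × 0.75 = 1.055 in².
0.6 F_u A_nv = 139.9 kips; 0.6 F_y A_gv = 174.4 kips → shear rupture governs the shear term.
R_n = 139.9 + 1.0 × 65 × 1.055 = 208.4 kips.
Design strength φR_n = 0.75 × 208.4 = 156 kips.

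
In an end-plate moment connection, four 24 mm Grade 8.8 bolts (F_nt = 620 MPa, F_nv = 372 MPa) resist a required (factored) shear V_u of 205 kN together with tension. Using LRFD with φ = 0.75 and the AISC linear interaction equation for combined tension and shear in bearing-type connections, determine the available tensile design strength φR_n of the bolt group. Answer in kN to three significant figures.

752 kN

A_b = π·24²/4 = 452.4 mm²; f_rv = 205 × 1000 / (4 × 452.4) = 113.3 MPa.
F'_nt = 1.3 F_nt − (F_nt / φF_nv) f_rv = 1.3·620 − (620/(0.75·372))·113.3 = 554.3 MPa, capped at F_nt → F'_nt = 554.3 MPa.
R_n = F'_nt · A_b · n = 554.3 × 452.4 × 4 / 1000 = 1003 kN.
Design strength φR_n = 0.75 × 1003 = 752 kN.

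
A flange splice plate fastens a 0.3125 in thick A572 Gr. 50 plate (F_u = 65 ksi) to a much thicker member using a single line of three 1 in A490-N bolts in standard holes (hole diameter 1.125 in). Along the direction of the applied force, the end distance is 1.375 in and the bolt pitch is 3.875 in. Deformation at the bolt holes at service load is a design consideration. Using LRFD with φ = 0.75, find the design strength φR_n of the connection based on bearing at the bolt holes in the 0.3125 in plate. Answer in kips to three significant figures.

Per bolt r_n = 1.2 l_c t F_u ≤ 2.4 d t F_u; upper limit = 2.4 × 1 × 0.3125 × 65 = 48.75 kips.
Edge bolt: l_c = 1.375 − 1.125/2 = 0.8125 in → 1.2 × 0.8125 × 0.3125 × 65 = 19.8 → r_n = 19.8 kips.
Interior bolts: l_c = 3.875 − 1.125 = 2.75 in → 1.2 × 2.75 × 0.3125 × 65 = 67.03 → r_n = 48.75 kips.
R_n = 1 × 19.8 + 2 × 48.75 = 117.3 kips.
Design strength φR_n = 0.75 × 117.3 = 88 kips.

88 kips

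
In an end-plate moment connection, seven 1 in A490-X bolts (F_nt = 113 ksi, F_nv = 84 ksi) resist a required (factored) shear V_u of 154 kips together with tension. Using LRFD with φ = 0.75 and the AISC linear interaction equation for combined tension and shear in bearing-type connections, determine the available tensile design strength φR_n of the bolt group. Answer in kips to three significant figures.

399 kips

A_b = π·1²/4 = 0.7854 in²; f_rv = 154 / (7 × 0.7854) = 28.01 ksi.
F'_nt = 1.3 F_nt − (F_nt / φF_nv) f_rv = 1.3·113 − (113/(0.75·84))·28.01 = 96.66 ksi, capped at F_nt → F'_nt = 96.66 ksi.
R_n = F'_nt · A_b · n = 96.66 × 0.7854 × 7 = 531.4 kips.
Design strength φR_n = 0.75 × 531.4 = 399 kips.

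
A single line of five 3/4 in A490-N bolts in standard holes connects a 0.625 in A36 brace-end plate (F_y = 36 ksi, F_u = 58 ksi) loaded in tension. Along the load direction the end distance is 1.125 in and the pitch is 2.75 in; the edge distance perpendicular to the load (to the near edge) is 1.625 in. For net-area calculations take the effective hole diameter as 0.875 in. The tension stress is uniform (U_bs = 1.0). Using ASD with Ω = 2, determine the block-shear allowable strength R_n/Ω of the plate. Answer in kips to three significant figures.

103 kips

Shear plane L_v = 1.125 + 4·2.75 = 12.12 in; A_gv = 12.12 × 0.625 = 7.578 in².
A_nv = (12.12 − 4.5·0.875) × 0.625 = 5.117 in².
A_nt = (1.625 − 0.5·0.875) × 0.625 = 0.7422 in².
0.6 F_u A_nv = 178.1 kips; 0.6 F_y A_gv = 163.7 kips → shear yielding governs the shear term.
R_n = 163.7 + 1.0 × 58 × 0.7422 = 206.7 kips.
Allowable strength R_n/Ω = 206.7 / 2 = 103 kips.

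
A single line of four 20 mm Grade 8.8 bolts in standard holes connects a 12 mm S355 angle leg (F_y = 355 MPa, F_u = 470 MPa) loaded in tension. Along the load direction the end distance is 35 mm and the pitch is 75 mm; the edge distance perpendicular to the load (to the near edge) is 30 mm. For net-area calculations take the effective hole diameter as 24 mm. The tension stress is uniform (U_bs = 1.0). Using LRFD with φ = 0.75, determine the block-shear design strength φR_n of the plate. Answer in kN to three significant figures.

523 kN

Shear plane L_v = 35 + 3·75 = 260 mm; A_gv = 260 × 12 = 3120 mm².
A_nv = (260 − 3.5·24) × 12 = 2112 mm².
A_nt = (30 − 0.5·24) × 12 = 216 mm².
0.6 F_u A_nv = 595.6 kN; 0.6 F_y A_gv = 664.6 kN → shear rupture governs the shear term.
R_n = 595.6 + 1.0 × 470 × 216 / 1000 = 697.1 kN.
Design strength φR_n = 0.75 × 697.1 = 523 kN.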